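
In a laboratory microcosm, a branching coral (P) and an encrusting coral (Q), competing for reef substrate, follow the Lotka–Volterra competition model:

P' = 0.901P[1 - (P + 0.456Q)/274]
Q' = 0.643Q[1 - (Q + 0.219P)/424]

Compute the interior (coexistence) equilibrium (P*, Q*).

P* ≈ 89.6, Q* ≈ 404

Setting both brackets to zero gives the nullclines P + 0.456Q = 274 and 0.219P + Q = 424.
Substituting Q = 424 - 0.219P into the first: P(1 - 0.456·0.219) = 274 - 0.456·424.
So P* = 80.7/0.9 = 89.6, and then Q* = 424 - 0.219·89.6 = 404.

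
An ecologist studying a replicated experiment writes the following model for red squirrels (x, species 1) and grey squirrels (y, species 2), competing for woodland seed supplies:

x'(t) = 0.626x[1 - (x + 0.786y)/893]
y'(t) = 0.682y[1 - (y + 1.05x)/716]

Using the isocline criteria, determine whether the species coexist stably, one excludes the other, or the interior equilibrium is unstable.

Compare the nullcline intercepts: K1/α12 = 893/0.786 = 1140 > K2 = 716; K2/α21 = 716/1.05 = 682 < K1 = 893.
Since the inequalities point opposite ways, species 1 can invade but species 2 cannot.

species 1 excludes species 2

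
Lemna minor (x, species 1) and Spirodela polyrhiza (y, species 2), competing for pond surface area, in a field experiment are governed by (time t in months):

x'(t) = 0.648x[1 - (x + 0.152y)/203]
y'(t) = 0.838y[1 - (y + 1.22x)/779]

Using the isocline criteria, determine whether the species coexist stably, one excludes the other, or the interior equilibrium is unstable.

stable coexistence

Compare the nullcline intercepts: K1/α12 = 203/0.152 = 1340 > K2 = 779; K2/α21 = 779/1.22 = 639 > K1 = 203.
Since both inequalities hold, each species can invade when rare, so the interior equilibrium is stable.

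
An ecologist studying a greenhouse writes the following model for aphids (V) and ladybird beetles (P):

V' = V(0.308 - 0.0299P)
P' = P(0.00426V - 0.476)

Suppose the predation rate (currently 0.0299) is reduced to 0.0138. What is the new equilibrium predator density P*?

At the interior fixed point, setting dV/dt = 0 with V > 0 fixes P* = (prey growth rate)/(VP coefficient) — independent of the other coefficients.
With the change, P* = 0.308/0.0138 = 22.3; it rises from 10.3.

P* ≈ 22.3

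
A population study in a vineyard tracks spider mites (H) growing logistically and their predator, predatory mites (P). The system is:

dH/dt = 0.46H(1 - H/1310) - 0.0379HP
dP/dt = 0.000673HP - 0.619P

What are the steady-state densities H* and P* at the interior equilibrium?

H* ≈ 920, P* ≈ 3.62

From dP/dt = 0 with P > 0: 0.000673H* = 0.619, so H* = 920.
Substitute into dH/dt = 0: 0.46(1 - 920/1310) = 0.0379P*.
The bracket is 0.298, giving P* = 0.137/0.0379 = 3.62.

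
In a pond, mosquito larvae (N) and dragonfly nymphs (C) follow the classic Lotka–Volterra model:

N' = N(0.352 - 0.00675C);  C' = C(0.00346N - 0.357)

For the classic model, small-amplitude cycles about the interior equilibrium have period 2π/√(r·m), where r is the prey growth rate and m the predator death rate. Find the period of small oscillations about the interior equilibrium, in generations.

T ≈ 17.7 generations

Here r = 0.352 and m = 0.357, so r·m = 0.126.
ω = √0.126 = 0.354 per generation, hence T = 2π/ω ≈ 17.7 generations.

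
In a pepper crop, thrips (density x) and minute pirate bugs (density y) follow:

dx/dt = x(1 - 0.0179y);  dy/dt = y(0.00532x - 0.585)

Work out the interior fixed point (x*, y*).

x* ≈ 110, y* ≈ 55.9

Set dy/dt = 0 with y > 0: 0.00532x - 0.585 = 0, so x* = 0.585/0.00532 = 110.
Set dx/dt = 0 with x > 0: 1 - 0.0179y = 0, so y* = 1/0.0179 = 55.9.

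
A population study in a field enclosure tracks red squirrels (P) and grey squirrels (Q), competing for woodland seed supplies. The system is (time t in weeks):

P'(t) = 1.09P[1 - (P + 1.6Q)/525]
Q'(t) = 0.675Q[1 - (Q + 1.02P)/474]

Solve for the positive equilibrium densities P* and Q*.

Setting both brackets to zero gives the nullclines P + 1.6Q = 525 and 1.02P + Q = 474.
Substituting Q = 474 - 1.02P into the first: P(1 - 1.6·1.02) = 525 - 1.6·474.
So P* = -233/-0.632 = 369, and then Q* = 474 - 1.02·369 = 97.3.

P* ≈ 369, Q* ≈ 97.3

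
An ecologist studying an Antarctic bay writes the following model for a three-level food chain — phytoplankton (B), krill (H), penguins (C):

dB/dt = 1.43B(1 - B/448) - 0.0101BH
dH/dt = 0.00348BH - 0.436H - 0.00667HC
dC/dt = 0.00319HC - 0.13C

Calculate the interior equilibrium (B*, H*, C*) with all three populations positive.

B* ≈ 319, H* ≈ 40.8, C* ≈ 101

From dC/dt = 0: 0.00319H* = 0.13, so H* = 40.8.
From dB/dt = 0: 1.43(1 - B*/448) = 0.0101·40.8, giving B* = 448·(1 - 0.288) = 319.
From dH/dt = 0: 0.00348·319 - 0.436 = 0.00667C*, so C* = 0.674/0.00667 = 101.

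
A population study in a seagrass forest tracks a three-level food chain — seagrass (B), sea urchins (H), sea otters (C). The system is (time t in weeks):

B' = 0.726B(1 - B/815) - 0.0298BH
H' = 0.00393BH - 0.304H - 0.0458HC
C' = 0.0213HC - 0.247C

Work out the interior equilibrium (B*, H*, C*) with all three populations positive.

From dC/dt = 0: 0.0213H* = 0.247, so H* = 11.6.
From dB/dt = 0: 0.726(1 - B*/815) = 0.0298·11.6, giving B* = 815·(1 - 0.476) = 427.
From dH/dt = 0: 0.00393·427 - 0.304 = 0.0458C*, so C* = 1.37/0.0458 = 30.

B* ≈ 427, H* ≈ 11.6, C* ≈ 30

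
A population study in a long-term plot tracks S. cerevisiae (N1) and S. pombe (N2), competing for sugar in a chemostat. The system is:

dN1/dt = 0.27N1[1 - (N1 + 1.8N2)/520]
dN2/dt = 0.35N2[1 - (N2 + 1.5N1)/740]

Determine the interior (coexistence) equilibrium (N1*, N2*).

Setting both brackets to zero gives the nullclines N1 + 1.8N2 = 520 and 1.5N1 + N2 = 740.
Substituting N2 = 740 - 1.5N1 into the first: N1(1 - 1.8·1.5) = 520 - 1.8·740.
So N1* = -812/-1.7 = 478, and then N2* = 740 - 1.5·478 = 23.5.

N1* ≈ 478, N2* ≈ 23.5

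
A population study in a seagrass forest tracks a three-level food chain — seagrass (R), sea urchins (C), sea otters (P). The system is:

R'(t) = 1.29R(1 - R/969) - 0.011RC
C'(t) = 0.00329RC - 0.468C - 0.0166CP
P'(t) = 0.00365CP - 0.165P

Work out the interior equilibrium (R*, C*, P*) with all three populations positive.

From dP/dt = 0: 0.00365C* = 0.165, so C* = 45.2.
From dR/dt = 0: 1.29(1 - R*/969) = 0.011·45.2, giving R* = 969·(1 - 0.385) = 595.
From dC/dt = 0: 0.00329·595 - 0.468 = 0.0166P*, so P* = 1.49/0.0166 = 89.8.

R* ≈ 595, C* ≈ 45.2, P* ≈ 89.8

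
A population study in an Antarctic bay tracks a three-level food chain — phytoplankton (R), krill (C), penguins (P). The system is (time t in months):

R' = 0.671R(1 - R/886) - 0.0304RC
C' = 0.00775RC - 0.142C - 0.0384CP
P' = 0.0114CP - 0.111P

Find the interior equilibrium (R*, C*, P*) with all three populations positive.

From dP/dt = 0: 0.0114C* = 0.111, so C* = 9.74.
From dR/dt = 0: 0.671(1 - R*/886) = 0.0304·9.74, giving R* = 886·(1 - 0.441) = 495.
From dC/dt = 0: 0.00775·495 - 0.142 = 0.0384P*, so P* = 3.7/0.0384 = 96.2.

R* ≈ 495, C* ≈ 9.74, P* ≈ 96.2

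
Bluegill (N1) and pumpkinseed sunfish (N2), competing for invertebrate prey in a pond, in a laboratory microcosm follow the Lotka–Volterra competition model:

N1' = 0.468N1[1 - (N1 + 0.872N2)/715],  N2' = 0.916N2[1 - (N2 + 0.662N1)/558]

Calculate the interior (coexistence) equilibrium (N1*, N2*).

N1* ≈ 540, N2* ≈ 200

Setting both brackets to zero gives the nullclines N1 + 0.872N2 = 715 and 0.662N1 + N2 = 558.
Substituting N2 = 558 - 0.662N1 into the first: N1(1 - 0.872·0.662) = 715 - 0.872·558.
So N1* = 228/0.423 = 540, and then N2* = 558 - 0.662·540 = 200.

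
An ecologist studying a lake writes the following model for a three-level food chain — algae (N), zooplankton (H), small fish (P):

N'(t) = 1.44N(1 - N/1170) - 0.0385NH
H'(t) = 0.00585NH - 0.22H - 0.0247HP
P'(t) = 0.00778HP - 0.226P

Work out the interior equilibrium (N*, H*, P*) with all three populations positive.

N* ≈ 261, H* ≈ 29, P* ≈ 53

From dP/dt = 0: 0.00778H* = 0.226, so H* = 29.
From dN/dt = 0: 1.44(1 - N*/1170) = 0.0385·29, giving N* = 1170·(1 - 0.777) = 261.
From dH/dt = 0: 0.00585·261 - 0.22 = 0.0247P*, so P* = 1.31/0.0247 = 53.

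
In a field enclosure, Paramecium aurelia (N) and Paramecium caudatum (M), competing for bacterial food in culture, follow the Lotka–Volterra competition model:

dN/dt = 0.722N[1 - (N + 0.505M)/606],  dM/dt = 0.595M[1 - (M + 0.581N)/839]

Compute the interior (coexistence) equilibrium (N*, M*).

Setting both brackets to zero gives the nullclines N + 0.505M = 606 and 0.581N + M = 839.
Substituting M = 839 - 0.581N into the first: N(1 - 0.505·0.581) = 606 - 0.505·839.
So N* = 182/0.707 = 258, and then M* = 839 - 0.581·258 = 689.

N* ≈ 258, M* ≈ 689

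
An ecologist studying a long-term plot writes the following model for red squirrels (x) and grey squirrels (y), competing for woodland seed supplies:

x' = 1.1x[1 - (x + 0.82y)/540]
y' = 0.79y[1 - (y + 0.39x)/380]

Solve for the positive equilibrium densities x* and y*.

Setting both brackets to zero gives the nullclines x + 0.82y = 540 and 0.39x + y = 380.
Substituting y = 380 - 0.39x into the first: x(1 - 0.82·0.39) = 540 - 0.82·380.
So x* = 228/0.68 = 336, and then y* = 380 - 0.39·336 = 249.

x* ≈ 336, y* ≈ 249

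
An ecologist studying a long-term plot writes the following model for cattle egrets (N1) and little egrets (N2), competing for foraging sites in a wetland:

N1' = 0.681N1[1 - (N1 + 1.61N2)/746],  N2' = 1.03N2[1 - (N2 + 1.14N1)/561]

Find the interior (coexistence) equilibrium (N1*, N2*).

Setting both brackets to zero gives the nullclines N1 + 1.61N2 = 746 and 1.14N1 + N2 = 561.
Substituting N2 = 561 - 1.14N1 into the first: N1(1 - 1.61·1.14) = 746 - 1.61·561.
So N1* = -157/-0.835 = 188, and then N2* = 561 - 1.14·188 = 346.

N1* ≈ 188, N2* ≈ 346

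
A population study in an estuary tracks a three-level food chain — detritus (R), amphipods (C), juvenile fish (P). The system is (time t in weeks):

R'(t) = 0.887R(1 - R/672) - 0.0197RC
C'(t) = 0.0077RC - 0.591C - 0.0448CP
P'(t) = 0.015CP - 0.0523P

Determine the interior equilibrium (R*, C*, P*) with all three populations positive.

R* ≈ 620, C* ≈ 3.49, P* ≈ 93.4

From dP/dt = 0: 0.015C* = 0.0523, so C* = 3.49.
From dR/dt = 0: 0.887(1 - R*/672) = 0.0197·3.49, giving R* = 672·(1 - 0.0774) = 620.
From dC/dt = 0: 0.0077·620 - 0.591 = 0.0448P*, so P* = 4.18/0.0448 = 93.4.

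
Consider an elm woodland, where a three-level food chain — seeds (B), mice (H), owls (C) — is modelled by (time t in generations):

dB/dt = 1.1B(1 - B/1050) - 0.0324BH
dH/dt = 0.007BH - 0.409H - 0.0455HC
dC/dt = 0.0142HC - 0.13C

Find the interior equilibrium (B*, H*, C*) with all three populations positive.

From dC/dt = 0: 0.0142H* = 0.13, so H* = 9.15.
From dB/dt = 0: 1.1(1 - B*/1050) = 0.0324·9.15, giving B* = 1050·(1 - 0.27) = 767.
From dH/dt = 0: 0.007·767 - 0.409 = 0.0455C*, so C* = 4.96/0.0455 = 109.

B* ≈ 767, H* ≈ 9.15, C* ≈ 109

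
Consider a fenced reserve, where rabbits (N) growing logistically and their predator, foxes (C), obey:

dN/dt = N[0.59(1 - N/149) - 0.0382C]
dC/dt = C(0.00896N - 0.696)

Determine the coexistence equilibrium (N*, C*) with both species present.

N* ≈ 77.7, C* ≈ 7.39

From dC/dt = 0 with C > 0: 0.00896N* = 0.696, so N* = 77.7.
Substitute into dN/dt = 0: 0.59(1 - 77.7/149) = 0.0382C*.
The bracket is 0.479, giving C* = 0.282/0.0382 = 7.39.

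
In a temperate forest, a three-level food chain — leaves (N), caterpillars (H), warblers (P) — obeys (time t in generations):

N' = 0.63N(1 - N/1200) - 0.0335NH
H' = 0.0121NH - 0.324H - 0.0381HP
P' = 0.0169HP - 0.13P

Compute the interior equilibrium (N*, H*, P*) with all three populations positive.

N* ≈ 709, H* ≈ 7.69, P* ≈ 217

From dP/dt = 0: 0.0169H* = 0.13, so H* = 7.69.
From dN/dt = 0: 0.63(1 - N*/1200) = 0.0335·7.69, giving N* = 1200·(1 - 0.409) = 709.
From dH/dt = 0: 0.0121·709 - 0.324 = 0.0381P*, so P* = 8.26/0.0381 = 217.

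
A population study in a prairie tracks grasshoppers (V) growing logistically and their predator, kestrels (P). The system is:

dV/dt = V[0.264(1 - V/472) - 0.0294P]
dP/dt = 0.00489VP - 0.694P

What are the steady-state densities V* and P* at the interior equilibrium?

V* ≈ 142, P* ≈ 6.28

From dP/dt = 0 with P > 0: 0.00489V* = 0.694, so V* = 142.
Substitute into dV/dt = 0: 0.264(1 - 142/472) = 0.0294P*.
The bracket is 0.699, giving P* = 0.185/0.0294 = 6.28.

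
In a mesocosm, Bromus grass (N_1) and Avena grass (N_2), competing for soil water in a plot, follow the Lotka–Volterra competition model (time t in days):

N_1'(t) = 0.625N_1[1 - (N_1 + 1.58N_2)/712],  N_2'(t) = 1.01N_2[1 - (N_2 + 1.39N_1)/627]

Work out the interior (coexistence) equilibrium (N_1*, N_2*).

N_1* ≈ 233, N_2* ≈ 303

Setting both brackets to zero gives the nullclines N_1 + 1.58N_2 = 712 and 1.39N_1 + N_2 = 627.
Substituting N_2 = 627 - 1.39N_1 into the first: N_1(1 - 1.58·1.39) = 712 - 1.58·627.
So N_1* = -279/-1.2 = 233, and then N_2* = 627 - 1.39·233 = 303.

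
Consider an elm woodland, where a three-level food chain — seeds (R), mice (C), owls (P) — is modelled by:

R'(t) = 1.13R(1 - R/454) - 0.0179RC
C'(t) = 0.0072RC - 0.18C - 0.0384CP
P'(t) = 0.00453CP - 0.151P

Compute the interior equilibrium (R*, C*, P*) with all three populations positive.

R* ≈ 214, C* ≈ 33.3, P* ≈ 35.5

From dP/dt = 0: 0.00453C* = 0.151, so C* = 33.3.
From dR/dt = 0: 1.13(1 - R*/454) = 0.0179·33.3, giving R* = 454·(1 - 0.528) = 214.
From dC/dt = 0: 0.0072·214 - 0.18 = 0.0384P*, so P* = 1.36/0.0384 = 35.5.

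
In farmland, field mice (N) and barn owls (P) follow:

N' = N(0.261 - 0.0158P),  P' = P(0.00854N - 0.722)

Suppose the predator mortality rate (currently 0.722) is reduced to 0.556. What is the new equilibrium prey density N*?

N* ≈ 65.1

At the interior fixed point, setting dP/dt = 0 with P > 0 fixes N* = (predator death rate)/(NP coefficient) — independent of the other coefficients.
With the change, N* = 0.556/0.00854 = 65.1; it falls from 84.5.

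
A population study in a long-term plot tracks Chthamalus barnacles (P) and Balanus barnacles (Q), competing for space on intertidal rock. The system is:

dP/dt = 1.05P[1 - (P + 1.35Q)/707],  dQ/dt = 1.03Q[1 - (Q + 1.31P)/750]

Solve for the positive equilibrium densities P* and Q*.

Setting both brackets to zero gives the nullclines P + 1.35Q = 707 and 1.31P + Q = 750.
Substituting Q = 750 - 1.31P into the first: P(1 - 1.35·1.31) = 707 - 1.35·750.
So P* = -306/-0.769 = 398, and then Q* = 750 - 1.31·398 = 229.

P* ≈ 398, Q* ≈ 229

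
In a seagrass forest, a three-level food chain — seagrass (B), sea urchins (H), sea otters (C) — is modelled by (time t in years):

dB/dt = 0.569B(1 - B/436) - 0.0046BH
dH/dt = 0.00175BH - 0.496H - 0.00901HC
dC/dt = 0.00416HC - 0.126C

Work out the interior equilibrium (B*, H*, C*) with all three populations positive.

B* ≈ 329, H* ≈ 30.3, C* ≈ 8.9

From dC/dt = 0: 0.00416H* = 0.126, so H* = 30.3.
From dB/dt = 0: 0.569(1 - B*/436) = 0.0046·30.3, giving B* = 436·(1 - 0.245) = 329.
From dH/dt = 0: 0.00175·329 - 0.496 = 0.00901C*, so C* = 0.0802/0.00901 = 8.9.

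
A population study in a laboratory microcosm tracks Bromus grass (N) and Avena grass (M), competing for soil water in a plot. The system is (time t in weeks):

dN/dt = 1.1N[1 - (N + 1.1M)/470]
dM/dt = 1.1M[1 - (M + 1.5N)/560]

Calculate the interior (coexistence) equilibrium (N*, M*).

Setting both brackets to zero gives the nullclines N + 1.1M = 470 and 1.5N + M = 560.
Substituting M = 560 - 1.5N into the first: N(1 - 1.1·1.5) = 470 - 1.1·560.
So N* = -146/-0.65 = 225, and then M* = 560 - 1.5·225 = 223.

N* ≈ 225, M* ≈ 223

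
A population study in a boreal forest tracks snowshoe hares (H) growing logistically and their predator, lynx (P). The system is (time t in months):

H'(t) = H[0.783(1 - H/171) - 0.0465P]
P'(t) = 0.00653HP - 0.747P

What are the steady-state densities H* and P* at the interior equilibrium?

From dP/dt = 0 with P > 0: 0.00653H* = 0.747, so H* = 114.
Substitute into dH/dt = 0: 0.783(1 - 114/171) = 0.0465P*.
The bracket is 0.331, giving P* = 0.259/0.0465 = 5.57.

H* ≈ 114, P* ≈ 5.57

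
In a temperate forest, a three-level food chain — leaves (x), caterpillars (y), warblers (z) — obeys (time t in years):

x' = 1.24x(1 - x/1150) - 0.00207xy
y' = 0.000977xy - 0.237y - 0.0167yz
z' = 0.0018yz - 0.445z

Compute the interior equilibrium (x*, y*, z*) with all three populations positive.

From dz/dt = 0: 0.0018y* = 0.445, so y* = 247.
From dx/dt = 0: 1.24(1 - x*/1150) = 0.00207·247, giving x* = 1150·(1 - 0.413) = 675.
From dy/dt = 0: 0.000977·675 - 0.237 = 0.0167z*, so z* = 0.423/0.0167 = 25.3.

x* ≈ 675, y* ≈ 247, z* ≈ 25.3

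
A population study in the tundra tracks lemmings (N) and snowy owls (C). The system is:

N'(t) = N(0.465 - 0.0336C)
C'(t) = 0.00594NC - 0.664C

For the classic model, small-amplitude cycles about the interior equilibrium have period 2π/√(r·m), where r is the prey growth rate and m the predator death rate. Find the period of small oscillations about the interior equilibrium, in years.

T ≈ 11.3 years

Here r = 0.465 and m = 0.664, so r·m = 0.309.
ω = √0.309 = 0.556 per year, hence T = 2π/ω ≈ 11.3 years.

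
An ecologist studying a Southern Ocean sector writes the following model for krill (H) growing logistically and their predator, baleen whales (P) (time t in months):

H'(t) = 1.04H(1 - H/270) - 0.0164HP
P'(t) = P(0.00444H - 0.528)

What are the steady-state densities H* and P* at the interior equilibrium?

H* ≈ 119, P* ≈ 35.5

From dP/dt = 0 with P > 0: 0.00444H* = 0.528, so H* = 119.
Substitute into dH/dt = 0: 1.04(1 - 119/270) = 0.0164P*.
The bracket is 0.56, giving P* = 0.582/0.0164 = 35.5.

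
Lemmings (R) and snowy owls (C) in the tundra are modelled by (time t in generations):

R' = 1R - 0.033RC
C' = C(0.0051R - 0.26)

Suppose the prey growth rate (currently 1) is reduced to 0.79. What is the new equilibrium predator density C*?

At the interior fixed point, setting dR/dt = 0 with R > 0 fixes C* = (prey growth rate)/(RC coefficient) — independent of the other coefficients.
With the change, C* = 0.79/0.033 = 23.9; it falls from 30.3.

C* ≈ 23.9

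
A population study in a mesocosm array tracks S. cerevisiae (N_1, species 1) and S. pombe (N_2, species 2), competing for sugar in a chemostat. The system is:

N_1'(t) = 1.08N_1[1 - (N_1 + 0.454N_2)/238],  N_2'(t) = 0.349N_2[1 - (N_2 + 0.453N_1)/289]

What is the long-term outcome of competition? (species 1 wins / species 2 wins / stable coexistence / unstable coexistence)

stable coexistence

Compare the nullcline intercepts: K1/α12 = 238/0.454 = 524 > K2 = 289; K2/α21 = 289/0.453 = 638 > K1 = 238.
Since both inequalities hold, each species can invade when rare, so the interior equilibrium is stable.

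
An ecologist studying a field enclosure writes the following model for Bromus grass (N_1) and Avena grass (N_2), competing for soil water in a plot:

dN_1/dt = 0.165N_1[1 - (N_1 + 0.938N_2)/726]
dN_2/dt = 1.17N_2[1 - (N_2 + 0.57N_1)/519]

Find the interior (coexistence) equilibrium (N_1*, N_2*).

N_1* ≈ 514, N_2* ≈ 226

Setting both brackets to zero gives the nullclines N_1 + 0.938N_2 = 726 and 0.57N_1 + N_2 = 519.
Substituting N_2 = 519 - 0.57N_1 into the first: N_1(1 - 0.938·0.57) = 726 - 0.938·519.
So N_1* = 239/0.465 = 514, and then N_2* = 519 - 0.57·514 = 226.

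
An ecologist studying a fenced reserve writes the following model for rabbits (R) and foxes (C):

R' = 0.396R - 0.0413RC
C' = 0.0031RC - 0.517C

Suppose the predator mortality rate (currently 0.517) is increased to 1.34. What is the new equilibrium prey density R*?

R* ≈ 432

At the interior fixed point, setting dC/dt = 0 with C > 0 fixes R* = (predator death rate)/(RC coefficient) — independent of the other coefficients.
With the change, R* = 1.34/0.0031 = 432; it rises from 167.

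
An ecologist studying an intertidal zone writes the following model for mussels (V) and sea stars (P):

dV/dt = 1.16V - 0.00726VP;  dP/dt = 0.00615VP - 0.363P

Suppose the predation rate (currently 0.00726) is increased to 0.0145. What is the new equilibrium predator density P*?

P* ≈ 80

At the interior fixed point, setting dV/dt = 0 with V > 0 fixes P* = (prey growth rate)/(VP coefficient) — independent of the other coefficients.
With the change, P* = 1.16/0.0145 = 80; it falls from 160.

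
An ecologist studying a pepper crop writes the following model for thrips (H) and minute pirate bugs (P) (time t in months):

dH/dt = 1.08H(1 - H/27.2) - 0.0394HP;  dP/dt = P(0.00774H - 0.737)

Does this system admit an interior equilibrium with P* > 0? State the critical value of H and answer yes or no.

Threshold H = 95.2; K < 95.2, so no, the predator goes extinct.

The predator equation gives dP/dt > 0 only when H > 0.737/0.00774 = 95.2.
Without the predator, H → K = 27.2. Since 27.2 < 95.2, the predator cannot invade.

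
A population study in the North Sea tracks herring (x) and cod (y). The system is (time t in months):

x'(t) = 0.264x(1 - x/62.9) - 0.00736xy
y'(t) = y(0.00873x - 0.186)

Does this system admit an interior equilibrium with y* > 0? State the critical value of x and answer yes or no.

The predator equation gives dy/dt > 0 only when x > 0.186/0.00873 = 21.3.
Without the predator, x → K = 62.9. Since 62.9 > 21.3, the predator can invade and persist.

Threshold x = 21.3; K > 21.3, so yes, the predator persists.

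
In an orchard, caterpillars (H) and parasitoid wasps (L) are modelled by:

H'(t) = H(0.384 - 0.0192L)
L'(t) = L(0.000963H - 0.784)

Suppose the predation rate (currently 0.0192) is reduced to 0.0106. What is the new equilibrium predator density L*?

At the interior fixed point, setting dH/dt = 0 with H > 0 fixes L* = (prey growth rate)/(HL coefficient) — independent of the other coefficients.
With the change, L* = 0.384/0.0106 = 36.2; it rises from 20.

L* ≈ 36.2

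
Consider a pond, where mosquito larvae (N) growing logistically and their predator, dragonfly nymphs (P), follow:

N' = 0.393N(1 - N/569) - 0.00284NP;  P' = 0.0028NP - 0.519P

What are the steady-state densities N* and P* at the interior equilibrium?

From dP/dt = 0 with P > 0: 0.0028N* = 0.519, so N* = 185.
Substitute into dN/dt = 0: 0.393(1 - 185/569) = 0.00284P*.
The bracket is 0.674, giving P* = 0.265/0.00284 = 93.3.

N* ≈ 185, P* ≈ 93.3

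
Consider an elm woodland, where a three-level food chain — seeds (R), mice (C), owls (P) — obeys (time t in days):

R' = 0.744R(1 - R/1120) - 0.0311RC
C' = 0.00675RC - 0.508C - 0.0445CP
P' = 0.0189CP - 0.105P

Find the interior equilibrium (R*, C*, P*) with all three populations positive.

R* ≈ 860, C* ≈ 5.56, P* ≈ 119

From dP/dt = 0: 0.0189C* = 0.105, so C* = 5.56.
From dR/dt = 0: 0.744(1 - R*/1120) = 0.0311·5.56, giving R* = 1120·(1 - 0.232) = 860.
From dC/dt = 0: 0.00675·860 - 0.508 = 0.0445P*, so P* = 5.3/0.0445 = 119.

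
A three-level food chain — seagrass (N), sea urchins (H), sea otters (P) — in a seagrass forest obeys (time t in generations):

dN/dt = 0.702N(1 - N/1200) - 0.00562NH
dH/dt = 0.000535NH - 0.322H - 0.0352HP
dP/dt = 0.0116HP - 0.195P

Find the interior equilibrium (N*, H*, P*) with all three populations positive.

N* ≈ 1040, H* ≈ 16.8, P* ≈ 6.64

From dP/dt = 0: 0.0116H* = 0.195, so H* = 16.8.
From dN/dt = 0: 0.702(1 - N*/1200) = 0.00562·16.8, giving N* = 1200·(1 - 0.135) = 1040.
From dH/dt = 0: 0.000535·1040 - 0.322 = 0.0352P*, so P* = 0.234/0.0352 = 6.64.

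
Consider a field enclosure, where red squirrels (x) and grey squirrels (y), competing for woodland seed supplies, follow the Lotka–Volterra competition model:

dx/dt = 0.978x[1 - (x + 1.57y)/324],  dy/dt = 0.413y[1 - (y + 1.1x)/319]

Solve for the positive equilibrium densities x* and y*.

Setting both brackets to zero gives the nullclines x + 1.57y = 324 and 1.1x + y = 319.
Substituting y = 319 - 1.1x into the first: x(1 - 1.57·1.1) = 324 - 1.57·319.
So x* = -177/-0.727 = 243, and then y* = 319 - 1.1·243 = 51.4.

x* ≈ 243, y* ≈ 51.4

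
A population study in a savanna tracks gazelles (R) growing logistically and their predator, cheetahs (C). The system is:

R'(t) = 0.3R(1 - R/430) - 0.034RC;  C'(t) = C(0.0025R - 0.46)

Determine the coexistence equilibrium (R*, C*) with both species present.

R* ≈ 184, C* ≈ 5.05

From dC/dt = 0 with C > 0: 0.0025R* = 0.46, so R* = 184.
Substitute into dR/dt = 0: 0.3(1 - 184/430) = 0.034C*.
The bracket is 0.572, giving C* = 0.172/0.034 = 5.05.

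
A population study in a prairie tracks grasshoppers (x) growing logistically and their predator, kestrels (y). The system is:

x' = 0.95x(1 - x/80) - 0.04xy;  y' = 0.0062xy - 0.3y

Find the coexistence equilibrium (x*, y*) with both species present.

From dy/dt = 0 with y > 0: 0.0062x* = 0.3, so x* = 48.4.
Substitute into dx/dt = 0: 0.95(1 - 48.4/80) = 0.04y*.
The bracket is 0.395, giving y* = 0.375/0.04 = 9.39.

x* ≈ 48.4, y* ≈ 9.39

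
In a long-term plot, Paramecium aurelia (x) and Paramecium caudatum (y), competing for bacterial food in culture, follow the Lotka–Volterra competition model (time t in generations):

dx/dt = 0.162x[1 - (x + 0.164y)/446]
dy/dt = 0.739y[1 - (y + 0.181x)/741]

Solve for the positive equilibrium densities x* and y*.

x* ≈ 334, y* ≈ 680

Setting both brackets to zero gives the nullclines x + 0.164y = 446 and 0.181x + y = 741.
Substituting y = 741 - 0.181x into the first: x(1 - 0.164·0.181) = 446 - 0.164·741.
So x* = 324/0.97 = 334, and then y* = 741 - 0.181·334 = 680.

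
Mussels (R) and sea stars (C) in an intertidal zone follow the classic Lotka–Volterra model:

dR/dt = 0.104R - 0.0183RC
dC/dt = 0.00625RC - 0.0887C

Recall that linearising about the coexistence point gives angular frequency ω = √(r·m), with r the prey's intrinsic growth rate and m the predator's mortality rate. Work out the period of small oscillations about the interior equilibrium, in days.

T ≈ 65.4 days

Here r = 0.104 and m = 0.0887, so r·m = 0.00922.
ω = √0.00922 = 0.096 per day, hence T = 2π/ω ≈ 65.4 days.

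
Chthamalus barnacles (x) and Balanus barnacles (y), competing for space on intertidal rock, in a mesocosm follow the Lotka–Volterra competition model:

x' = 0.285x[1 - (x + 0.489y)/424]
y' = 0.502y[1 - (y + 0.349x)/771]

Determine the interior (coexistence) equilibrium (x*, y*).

x* ≈ 56.6, y* ≈ 751

Setting both brackets to zero gives the nullclines x + 0.489y = 424 and 0.349x + y = 771.
Substituting y = 771 - 0.349x into the first: x(1 - 0.489·0.349) = 424 - 0.489·771.
So x* = 47/0.829 = 56.6, and then y* = 771 - 0.349·56.6 = 751.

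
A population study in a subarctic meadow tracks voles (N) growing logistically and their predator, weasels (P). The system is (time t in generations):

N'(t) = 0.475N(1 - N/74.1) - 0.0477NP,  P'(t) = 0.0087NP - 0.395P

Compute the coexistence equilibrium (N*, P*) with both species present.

From dP/dt = 0 with P > 0: 0.0087N* = 0.395, so N* = 45.4.
Substitute into dN/dt = 0: 0.475(1 - 45.4/74.1) = 0.0477P*.
The bracket is 0.387, giving P* = 0.184/0.0477 = 3.86.

N* ≈ 45.4, P* ≈ 3.86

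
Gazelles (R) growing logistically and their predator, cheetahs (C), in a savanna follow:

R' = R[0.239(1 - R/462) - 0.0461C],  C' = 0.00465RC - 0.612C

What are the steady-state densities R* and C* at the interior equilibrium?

From dC/dt = 0 with C > 0: 0.00465R* = 0.612, so R* = 132.
Substitute into dR/dt = 0: 0.239(1 - 132/462) = 0.0461C*.
The bracket is 0.715, giving C* = 0.171/0.0461 = 3.71.

R* ≈ 132, C* ≈ 3.71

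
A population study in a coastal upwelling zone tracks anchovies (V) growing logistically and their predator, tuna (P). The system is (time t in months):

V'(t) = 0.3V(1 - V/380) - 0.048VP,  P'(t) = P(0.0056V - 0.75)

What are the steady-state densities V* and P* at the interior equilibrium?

From dP/dt = 0 with P > 0: 0.0056V* = 0.75, so V* = 134.
Substitute into dV/dt = 0: 0.3(1 - 134/380) = 0.048P*.
The bracket is 0.648, giving P* = 0.194/0.048 = 4.05.

V* ≈ 134, P* ≈ 4.05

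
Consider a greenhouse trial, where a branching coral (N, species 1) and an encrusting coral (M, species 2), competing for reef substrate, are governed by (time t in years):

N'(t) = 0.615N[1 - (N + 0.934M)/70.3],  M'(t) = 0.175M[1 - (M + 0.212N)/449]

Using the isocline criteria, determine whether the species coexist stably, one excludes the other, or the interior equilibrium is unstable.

species 2 excludes species 1

Compare the nullcline intercepts: K1/α12 = 70.3/0.934 = 75.3 < K2 = 449; K2/α21 = 449/0.212 = 2120 > K1 = 70.3.
Since the inequalities point opposite ways, species 2 can invade but species 1 cannot.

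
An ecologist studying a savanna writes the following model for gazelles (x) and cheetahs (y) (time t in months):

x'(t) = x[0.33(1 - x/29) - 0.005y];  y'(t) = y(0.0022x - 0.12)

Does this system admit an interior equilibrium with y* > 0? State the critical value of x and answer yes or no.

The predator equation gives dy/dt > 0 only when x > 0.12/0.0022 = 54.5.
Without the predator, x → K = 29. Since 29 < 54.5, the predator cannot invade.

Threshold x = 54.5; K < 54.5, so no, the predator goes extinct.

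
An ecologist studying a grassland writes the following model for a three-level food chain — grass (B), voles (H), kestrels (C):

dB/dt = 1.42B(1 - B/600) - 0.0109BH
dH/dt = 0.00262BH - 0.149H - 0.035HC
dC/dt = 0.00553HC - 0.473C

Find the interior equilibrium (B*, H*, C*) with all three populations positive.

B* ≈ 206, H* ≈ 85.5, C* ≈ 11.2

From dC/dt = 0: 0.00553H* = 0.473, so H* = 85.5.
From dB/dt = 0: 1.42(1 - B*/600) = 0.0109·85.5, giving B* = 600·(1 - 0.657) = 206.
From dH/dt = 0: 0.00262·206 - 0.149 = 0.035C*, so C* = 0.391/0.035 = 11.2.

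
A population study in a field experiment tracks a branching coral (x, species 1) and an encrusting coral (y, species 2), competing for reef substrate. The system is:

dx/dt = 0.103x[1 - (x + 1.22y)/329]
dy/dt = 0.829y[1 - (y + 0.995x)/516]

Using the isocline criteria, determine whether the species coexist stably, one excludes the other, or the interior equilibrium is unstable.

Compare the nullcline intercepts: K1/α12 = 329/1.22 = 270 < K2 = 516; K2/α21 = 516/0.995 = 519 > K1 = 329.
Since the inequalities point opposite ways, species 2 can invade but species 1 cannot.

species 2 excludes species 1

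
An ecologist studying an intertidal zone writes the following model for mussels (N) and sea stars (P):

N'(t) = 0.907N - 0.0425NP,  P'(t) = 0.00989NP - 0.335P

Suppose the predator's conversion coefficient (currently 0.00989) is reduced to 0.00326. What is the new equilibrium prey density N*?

N* ≈ 103

At the interior fixed point, setting dP/dt = 0 with P > 0 fixes N* = (predator death rate)/(NP coefficient) — independent of the other coefficients.
With the change, N* = 0.335/0.00326 = 103; it rises from 33.9.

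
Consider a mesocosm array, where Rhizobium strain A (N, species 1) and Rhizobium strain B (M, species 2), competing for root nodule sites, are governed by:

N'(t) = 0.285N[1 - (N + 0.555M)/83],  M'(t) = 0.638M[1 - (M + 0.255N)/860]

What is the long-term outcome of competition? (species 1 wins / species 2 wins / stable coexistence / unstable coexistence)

species 2 excludes species 1

Compare the nullcline intercepts: K1/α12 = 83/0.555 = 150 < K2 = 860; K2/α21 = 860/0.255 = 3370 > K1 = 83.
Since the inequalities point opposite ways, species 2 can invade but species 1 cannot.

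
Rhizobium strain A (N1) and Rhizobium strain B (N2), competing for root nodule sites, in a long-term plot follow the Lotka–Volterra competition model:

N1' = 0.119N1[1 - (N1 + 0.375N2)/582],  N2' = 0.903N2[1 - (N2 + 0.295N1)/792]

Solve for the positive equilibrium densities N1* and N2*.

Setting both brackets to zero gives the nullclines N1 + 0.375N2 = 582 and 0.295N1 + N2 = 792.
Substituting N2 = 792 - 0.295N1 into the first: N1(1 - 0.375·0.295) = 582 - 0.375·792.
So N1* = 285/0.889 = 320, and then N2* = 792 - 0.295·320 = 697.

N1* ≈ 320, N2* ≈ 697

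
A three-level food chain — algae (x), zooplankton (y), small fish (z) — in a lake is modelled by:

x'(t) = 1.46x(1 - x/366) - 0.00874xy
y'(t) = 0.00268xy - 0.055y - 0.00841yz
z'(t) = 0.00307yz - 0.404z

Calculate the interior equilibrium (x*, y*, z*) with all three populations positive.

x* ≈ 77.7, y* ≈ 132, z* ≈ 18.2

From dz/dt = 0: 0.00307y* = 0.404, so y* = 132.
From dx/dt = 0: 1.46(1 - x*/366) = 0.00874·132, giving x* = 366·(1 - 0.788) = 77.7.
From dy/dt = 0: 0.00268·77.7 - 0.055 = 0.00841z*, so z* = 0.153/0.00841 = 18.2.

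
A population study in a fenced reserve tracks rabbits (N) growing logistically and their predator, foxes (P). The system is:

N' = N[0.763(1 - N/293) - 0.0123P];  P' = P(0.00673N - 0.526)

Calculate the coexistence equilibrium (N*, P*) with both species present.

From dP/dt = 0 with P > 0: 0.00673N* = 0.526, so N* = 78.2.
Substitute into dN/dt = 0: 0.763(1 - 78.2/293) = 0.0123P*.
The bracket is 0.733, giving P* = 0.559/0.0123 = 45.5.

N* ≈ 78.2, P* ≈ 45.5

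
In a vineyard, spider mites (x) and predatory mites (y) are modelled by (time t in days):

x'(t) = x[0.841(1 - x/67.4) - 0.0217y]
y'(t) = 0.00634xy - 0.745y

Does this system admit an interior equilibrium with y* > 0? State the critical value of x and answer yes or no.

The predator equation gives dy/dt > 0 only when x > 0.745/0.00634 = 118.
Without the predator, x → K = 67.4. Since 67.4 < 118, the predator cannot invade.

Threshold x = 118; K < 118, so no, the predator goes extinct.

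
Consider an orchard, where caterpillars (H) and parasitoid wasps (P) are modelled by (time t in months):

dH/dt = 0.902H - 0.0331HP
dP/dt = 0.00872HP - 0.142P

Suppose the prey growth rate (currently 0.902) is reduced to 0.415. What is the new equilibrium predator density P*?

P* ≈ 12.5

At the interior fixed point, setting dH/dt = 0 with H > 0 fixes P* = (prey growth rate)/(HP coefficient) — independent of the other coefficients.
With the change, P* = 0.415/0.0331 = 12.5; it falls from 27.3.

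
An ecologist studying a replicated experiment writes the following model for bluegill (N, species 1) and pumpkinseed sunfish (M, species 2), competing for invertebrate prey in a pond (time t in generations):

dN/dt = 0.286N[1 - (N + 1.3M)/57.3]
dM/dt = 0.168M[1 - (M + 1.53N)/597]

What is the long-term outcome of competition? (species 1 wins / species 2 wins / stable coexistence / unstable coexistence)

Compare the nullcline intercepts: K1/α12 = 57.3/1.3 = 44.1 < K2 = 597; K2/α21 = 597/1.53 = 390 > K1 = 57.3.
Since the inequalities point opposite ways, species 2 can invade but species 1 cannot.

species 2 excludes species 1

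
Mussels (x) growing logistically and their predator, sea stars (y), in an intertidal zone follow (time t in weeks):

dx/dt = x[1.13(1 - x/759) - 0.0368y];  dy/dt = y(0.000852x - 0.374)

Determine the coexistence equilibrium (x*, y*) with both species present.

From dy/dt = 0 with y > 0: 0.000852x* = 0.374, so x* = 439.
Substitute into dx/dt = 0: 1.13(1 - 439/759) = 0.0368y*.
The bracket is 0.422, giving y* = 0.476/0.0368 = 12.9.

x* ≈ 439, y* ≈ 12.9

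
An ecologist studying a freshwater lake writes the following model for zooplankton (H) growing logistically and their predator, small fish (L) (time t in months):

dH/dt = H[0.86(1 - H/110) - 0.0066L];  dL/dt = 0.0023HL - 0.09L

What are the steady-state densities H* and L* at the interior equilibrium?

From dL/dt = 0 with L > 0: 0.0023H* = 0.09, so H* = 39.1.
Substitute into dH/dt = 0: 0.86(1 - 39.1/110) = 0.0066L*.
The bracket is 0.644, giving L* = 0.554/0.0066 = 84.

H* ≈ 39.1, L* ≈ 84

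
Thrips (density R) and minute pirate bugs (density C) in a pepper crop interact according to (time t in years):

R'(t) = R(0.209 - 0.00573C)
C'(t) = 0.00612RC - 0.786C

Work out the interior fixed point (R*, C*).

R* ≈ 128, C* ≈ 36.5

Set dC/dt = 0 with C > 0: 0.00612R - 0.786 = 0, so R* = 0.786/0.00612 = 128.
Set dR/dt = 0 with R > 0: 0.209 - 0.00573C = 0, so C* = 0.209/0.00573 = 36.5.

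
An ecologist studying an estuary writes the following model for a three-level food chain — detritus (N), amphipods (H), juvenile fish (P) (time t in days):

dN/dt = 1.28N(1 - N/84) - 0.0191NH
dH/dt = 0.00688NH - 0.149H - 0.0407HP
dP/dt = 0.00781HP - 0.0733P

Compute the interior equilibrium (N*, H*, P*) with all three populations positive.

N* ≈ 72.2, H* ≈ 9.39, P* ≈ 8.55

From dP/dt = 0: 0.00781H* = 0.0733, so H* = 9.39.
From dN/dt = 0: 1.28(1 - N*/84) = 0.0191·9.39, giving N* = 84·(1 - 0.14) = 72.2.
From dH/dt = 0: 0.00688·72.2 - 0.149 = 0.0407P*, so P* = 0.348/0.0407 = 8.55.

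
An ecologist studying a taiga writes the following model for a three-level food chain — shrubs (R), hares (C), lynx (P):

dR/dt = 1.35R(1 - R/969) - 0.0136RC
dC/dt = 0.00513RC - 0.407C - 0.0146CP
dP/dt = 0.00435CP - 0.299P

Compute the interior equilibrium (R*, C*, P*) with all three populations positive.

From dP/dt = 0: 0.00435C* = 0.299, so C* = 68.7.
From dR/dt = 0: 1.35(1 - R*/969) = 0.0136·68.7, giving R* = 969·(1 - 0.692) = 298.
From dC/dt = 0: 0.00513·298 - 0.407 = 0.0146P*, so P* = 1.12/0.0146 = 76.8.

R* ≈ 298, C* ≈ 68.7, P* ≈ 76.8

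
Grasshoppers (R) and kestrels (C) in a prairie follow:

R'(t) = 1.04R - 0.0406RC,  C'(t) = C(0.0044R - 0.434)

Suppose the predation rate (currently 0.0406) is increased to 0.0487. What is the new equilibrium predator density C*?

C* ≈ 21.4

At the interior fixed point, setting dR/dt = 0 with R > 0 fixes C* = (prey growth rate)/(RC coefficient) — independent of the other coefficients.
With the change, C* = 1.04/0.0487 = 21.4; it falls from 25.6.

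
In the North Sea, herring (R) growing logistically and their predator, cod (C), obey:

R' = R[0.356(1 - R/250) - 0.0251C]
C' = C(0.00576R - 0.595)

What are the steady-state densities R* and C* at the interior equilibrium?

From dC/dt = 0 with C > 0: 0.00576R* = 0.595, so R* = 103.
Substitute into dR/dt = 0: 0.356(1 - 103/250) = 0.0251C*.
The bracket is 0.587, giving C* = 0.209/0.0251 = 8.32.

R* ≈ 103, C* ≈ 8.32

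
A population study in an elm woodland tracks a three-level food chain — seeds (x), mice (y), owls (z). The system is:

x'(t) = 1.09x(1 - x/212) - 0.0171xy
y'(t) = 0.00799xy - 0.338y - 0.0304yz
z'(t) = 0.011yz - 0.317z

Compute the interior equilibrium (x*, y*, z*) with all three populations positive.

From dz/dt = 0: 0.011y* = 0.317, so y* = 28.8.
From dx/dt = 0: 1.09(1 - x*/212) = 0.0171·28.8, giving x* = 212·(1 - 0.452) = 116.
From dy/dt = 0: 0.00799·116 - 0.338 = 0.0304z*, so z* = 0.59/0.0304 = 19.4.

x* ≈ 116, y* ≈ 28.8, z* ≈ 19.4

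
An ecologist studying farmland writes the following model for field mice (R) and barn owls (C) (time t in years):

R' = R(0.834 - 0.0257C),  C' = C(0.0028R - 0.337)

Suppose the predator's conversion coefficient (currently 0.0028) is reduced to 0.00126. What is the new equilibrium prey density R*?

At the interior fixed point, setting dC/dt = 0 with C > 0 fixes R* = (predator death rate)/(RC coefficient) — independent of the other coefficients.
With the change, R* = 0.337/0.00126 = 267; it rises from 120.

R* ≈ 267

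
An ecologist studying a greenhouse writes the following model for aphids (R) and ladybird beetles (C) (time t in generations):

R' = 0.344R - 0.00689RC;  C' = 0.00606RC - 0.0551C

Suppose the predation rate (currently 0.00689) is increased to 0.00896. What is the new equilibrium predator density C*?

C* ≈ 38.4

At the interior fixed point, setting dR/dt = 0 with R > 0 fixes C* = (prey growth rate)/(RC coefficient) — independent of the other coefficients.
With the change, C* = 0.344/0.00896 = 38.4; it falls from 49.9.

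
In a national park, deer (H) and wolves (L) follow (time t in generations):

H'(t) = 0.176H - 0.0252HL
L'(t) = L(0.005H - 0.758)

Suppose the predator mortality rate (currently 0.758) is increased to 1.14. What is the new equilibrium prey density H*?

H* ≈ 228

At the interior fixed point, setting dL/dt = 0 with L > 0 fixes H* = (predator death rate)/(HL coefficient) — independent of the other coefficients.
With the change, H* = 1.14/0.005 = 228; it rises from 152.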